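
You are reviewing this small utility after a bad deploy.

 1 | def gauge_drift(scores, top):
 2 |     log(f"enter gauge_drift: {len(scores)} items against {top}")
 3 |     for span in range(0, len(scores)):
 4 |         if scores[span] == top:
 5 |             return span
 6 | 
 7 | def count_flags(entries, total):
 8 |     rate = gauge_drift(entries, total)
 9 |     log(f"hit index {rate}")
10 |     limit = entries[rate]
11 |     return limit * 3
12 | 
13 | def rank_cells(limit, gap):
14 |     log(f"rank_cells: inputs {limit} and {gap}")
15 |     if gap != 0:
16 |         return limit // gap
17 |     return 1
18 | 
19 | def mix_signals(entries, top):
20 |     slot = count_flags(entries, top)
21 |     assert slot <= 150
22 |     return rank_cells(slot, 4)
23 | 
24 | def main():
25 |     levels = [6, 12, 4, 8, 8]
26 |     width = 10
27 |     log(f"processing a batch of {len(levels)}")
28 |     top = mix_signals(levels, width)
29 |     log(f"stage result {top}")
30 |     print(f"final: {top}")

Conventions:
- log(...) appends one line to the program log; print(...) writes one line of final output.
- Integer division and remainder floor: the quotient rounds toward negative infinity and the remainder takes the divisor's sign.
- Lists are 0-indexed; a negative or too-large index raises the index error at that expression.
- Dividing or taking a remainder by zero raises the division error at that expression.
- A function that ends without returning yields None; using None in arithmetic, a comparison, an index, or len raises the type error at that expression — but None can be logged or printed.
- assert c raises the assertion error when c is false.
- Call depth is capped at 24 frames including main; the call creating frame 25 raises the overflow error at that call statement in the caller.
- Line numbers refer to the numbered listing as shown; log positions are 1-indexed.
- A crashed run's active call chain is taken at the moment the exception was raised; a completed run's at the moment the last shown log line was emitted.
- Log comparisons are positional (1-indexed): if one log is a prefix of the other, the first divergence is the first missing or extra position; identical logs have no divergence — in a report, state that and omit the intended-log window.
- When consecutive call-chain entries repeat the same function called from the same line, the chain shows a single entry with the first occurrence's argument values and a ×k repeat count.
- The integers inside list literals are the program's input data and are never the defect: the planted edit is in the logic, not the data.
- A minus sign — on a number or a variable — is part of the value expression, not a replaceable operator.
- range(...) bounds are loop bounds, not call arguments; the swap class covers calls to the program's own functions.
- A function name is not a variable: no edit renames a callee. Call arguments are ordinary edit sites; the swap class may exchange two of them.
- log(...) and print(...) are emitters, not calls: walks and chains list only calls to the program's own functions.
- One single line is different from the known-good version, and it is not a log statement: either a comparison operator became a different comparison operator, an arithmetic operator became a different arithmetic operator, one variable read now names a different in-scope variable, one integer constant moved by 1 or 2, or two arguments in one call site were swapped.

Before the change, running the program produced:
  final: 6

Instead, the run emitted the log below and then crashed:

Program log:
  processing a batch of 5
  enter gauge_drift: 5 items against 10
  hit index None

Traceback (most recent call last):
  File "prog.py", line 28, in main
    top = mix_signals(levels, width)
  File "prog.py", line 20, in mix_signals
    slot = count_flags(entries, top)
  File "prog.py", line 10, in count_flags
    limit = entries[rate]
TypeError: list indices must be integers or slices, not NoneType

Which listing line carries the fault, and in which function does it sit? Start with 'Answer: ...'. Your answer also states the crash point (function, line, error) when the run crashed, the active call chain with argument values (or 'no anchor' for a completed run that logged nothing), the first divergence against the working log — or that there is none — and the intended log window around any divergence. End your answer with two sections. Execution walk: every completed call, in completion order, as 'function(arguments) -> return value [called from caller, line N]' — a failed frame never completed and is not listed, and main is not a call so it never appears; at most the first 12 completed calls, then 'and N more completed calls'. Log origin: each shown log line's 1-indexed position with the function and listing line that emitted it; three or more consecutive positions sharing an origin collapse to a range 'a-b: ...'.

Answer: the defect is in main at line 26.
Core observation: Position 2 is the first bad log line: 'enter gauge_drift: 5 items against 10' should read 'enter gauge_drift: 5 items against 8'.
Crash: count_flags, line 10, TypeError.
Call chain: main -> mix_signals([6, 12, 4, 8, 8], 10) (called at line 28) -> count_flags([6, 12, 4, 8, 8], 10) (called at line 20).
First divergence: position 2 — shown 'enter gauge_drift: 5 items against 10', intended 'enter gauge_drift: 5 items against 8'.
Intended log window:
  1: processing a batch of 5
  2: enter gauge_drift: 5 items against 8
  3: hit index 3
Execution walk:
  gauge_drift([6, 12, 4, 8, 8], 10) -> None  [called from count_flags, line 8]
Log origins:
  1 — main, line 27
  2 — gauge_drift, line 2
  3 — count_flags, line 9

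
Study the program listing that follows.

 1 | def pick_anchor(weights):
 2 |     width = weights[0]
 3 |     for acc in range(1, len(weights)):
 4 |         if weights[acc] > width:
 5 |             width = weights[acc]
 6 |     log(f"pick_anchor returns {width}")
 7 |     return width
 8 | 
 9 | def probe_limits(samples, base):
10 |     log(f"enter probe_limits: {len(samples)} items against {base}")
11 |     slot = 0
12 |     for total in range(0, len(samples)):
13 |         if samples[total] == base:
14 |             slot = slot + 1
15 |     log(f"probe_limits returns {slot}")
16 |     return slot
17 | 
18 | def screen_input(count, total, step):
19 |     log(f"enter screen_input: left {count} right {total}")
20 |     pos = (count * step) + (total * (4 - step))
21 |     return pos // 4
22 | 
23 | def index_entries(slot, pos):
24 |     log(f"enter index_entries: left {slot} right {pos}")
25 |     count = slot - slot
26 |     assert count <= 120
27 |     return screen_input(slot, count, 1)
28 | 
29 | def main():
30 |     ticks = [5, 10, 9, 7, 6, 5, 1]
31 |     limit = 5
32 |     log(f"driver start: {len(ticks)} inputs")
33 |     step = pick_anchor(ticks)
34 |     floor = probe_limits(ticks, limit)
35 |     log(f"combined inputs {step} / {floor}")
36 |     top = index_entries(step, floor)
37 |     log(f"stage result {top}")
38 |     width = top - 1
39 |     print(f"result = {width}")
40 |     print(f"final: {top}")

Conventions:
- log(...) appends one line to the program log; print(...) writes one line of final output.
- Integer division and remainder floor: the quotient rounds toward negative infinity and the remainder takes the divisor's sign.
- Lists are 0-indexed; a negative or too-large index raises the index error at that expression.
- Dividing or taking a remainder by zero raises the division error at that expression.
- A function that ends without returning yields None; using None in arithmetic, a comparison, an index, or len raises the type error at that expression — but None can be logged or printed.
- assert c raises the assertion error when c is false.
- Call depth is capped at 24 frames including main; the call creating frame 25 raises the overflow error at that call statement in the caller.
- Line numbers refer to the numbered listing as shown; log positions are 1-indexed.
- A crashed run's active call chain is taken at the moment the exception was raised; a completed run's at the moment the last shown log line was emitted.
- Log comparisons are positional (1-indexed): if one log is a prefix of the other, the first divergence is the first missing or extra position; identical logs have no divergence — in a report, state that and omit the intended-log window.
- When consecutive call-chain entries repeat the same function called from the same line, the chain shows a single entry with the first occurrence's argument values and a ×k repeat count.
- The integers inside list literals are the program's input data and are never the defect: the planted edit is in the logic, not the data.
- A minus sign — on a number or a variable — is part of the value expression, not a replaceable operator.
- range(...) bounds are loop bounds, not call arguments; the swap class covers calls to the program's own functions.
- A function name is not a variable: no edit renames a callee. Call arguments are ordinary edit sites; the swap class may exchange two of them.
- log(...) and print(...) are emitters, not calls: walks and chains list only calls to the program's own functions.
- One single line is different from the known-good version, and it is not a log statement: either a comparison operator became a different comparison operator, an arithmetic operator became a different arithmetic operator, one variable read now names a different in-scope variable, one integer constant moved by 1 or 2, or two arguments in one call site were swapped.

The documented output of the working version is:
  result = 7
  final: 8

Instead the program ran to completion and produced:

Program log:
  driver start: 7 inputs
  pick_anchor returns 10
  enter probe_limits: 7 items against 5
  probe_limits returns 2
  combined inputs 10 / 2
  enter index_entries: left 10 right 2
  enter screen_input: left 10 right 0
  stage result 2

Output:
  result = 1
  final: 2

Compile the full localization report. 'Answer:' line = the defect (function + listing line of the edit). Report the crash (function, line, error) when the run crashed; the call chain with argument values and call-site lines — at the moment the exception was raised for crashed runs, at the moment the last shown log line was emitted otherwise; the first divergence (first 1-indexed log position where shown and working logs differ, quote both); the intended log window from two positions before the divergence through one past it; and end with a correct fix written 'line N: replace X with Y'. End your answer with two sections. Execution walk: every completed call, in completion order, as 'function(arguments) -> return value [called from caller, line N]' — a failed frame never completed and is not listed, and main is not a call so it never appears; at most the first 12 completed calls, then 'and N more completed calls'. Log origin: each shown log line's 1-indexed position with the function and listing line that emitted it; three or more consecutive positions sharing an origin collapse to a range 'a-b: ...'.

Answer: the defect is in index_entries at line 25.
Core observation: The earliest visible damage is log position 7 — 'enter screen_input: left 10 right 0' rather than the intended 'enter screen_input: left 10 right 8'.
Call chain: main.
First divergence: at position 7 the run shows 'enter screen_input: left 10 right 0' where the working version logs 'enter screen_input: left 10 right 8'.
Intended log window:
  5: combined inputs 10 / 2
  6: enter index_entries: left 10 right 2
  7: enter screen_input: left 10 right 8
  8: stage result 8
Execution walk:
  pick_anchor([5, 10, 9, 7, 6, 5, 1]) -> 10  [called from main, line 33]
  probe_limits([5, 10, 9, 7, 6, 5, 1], 5) -> 2  [called from main, line 34]
  screen_input(10, 0, 1) -> 2  [called from index_entries, line 27]
  index_entries(10, 2) -> 2  [called from main, line 36]
Log origin:
  1: from main, line 32
  2: from pick_anchor, line 6
  3: from probe_limits, line 10
  4: from probe_limits, line 15
  5: from main, line 35
  6: from index_entries, line 24
  7: from screen_input, line 19
  8: from main, line 37
A correct fix: line 25: replace `slot - slot` with `slot - pos`.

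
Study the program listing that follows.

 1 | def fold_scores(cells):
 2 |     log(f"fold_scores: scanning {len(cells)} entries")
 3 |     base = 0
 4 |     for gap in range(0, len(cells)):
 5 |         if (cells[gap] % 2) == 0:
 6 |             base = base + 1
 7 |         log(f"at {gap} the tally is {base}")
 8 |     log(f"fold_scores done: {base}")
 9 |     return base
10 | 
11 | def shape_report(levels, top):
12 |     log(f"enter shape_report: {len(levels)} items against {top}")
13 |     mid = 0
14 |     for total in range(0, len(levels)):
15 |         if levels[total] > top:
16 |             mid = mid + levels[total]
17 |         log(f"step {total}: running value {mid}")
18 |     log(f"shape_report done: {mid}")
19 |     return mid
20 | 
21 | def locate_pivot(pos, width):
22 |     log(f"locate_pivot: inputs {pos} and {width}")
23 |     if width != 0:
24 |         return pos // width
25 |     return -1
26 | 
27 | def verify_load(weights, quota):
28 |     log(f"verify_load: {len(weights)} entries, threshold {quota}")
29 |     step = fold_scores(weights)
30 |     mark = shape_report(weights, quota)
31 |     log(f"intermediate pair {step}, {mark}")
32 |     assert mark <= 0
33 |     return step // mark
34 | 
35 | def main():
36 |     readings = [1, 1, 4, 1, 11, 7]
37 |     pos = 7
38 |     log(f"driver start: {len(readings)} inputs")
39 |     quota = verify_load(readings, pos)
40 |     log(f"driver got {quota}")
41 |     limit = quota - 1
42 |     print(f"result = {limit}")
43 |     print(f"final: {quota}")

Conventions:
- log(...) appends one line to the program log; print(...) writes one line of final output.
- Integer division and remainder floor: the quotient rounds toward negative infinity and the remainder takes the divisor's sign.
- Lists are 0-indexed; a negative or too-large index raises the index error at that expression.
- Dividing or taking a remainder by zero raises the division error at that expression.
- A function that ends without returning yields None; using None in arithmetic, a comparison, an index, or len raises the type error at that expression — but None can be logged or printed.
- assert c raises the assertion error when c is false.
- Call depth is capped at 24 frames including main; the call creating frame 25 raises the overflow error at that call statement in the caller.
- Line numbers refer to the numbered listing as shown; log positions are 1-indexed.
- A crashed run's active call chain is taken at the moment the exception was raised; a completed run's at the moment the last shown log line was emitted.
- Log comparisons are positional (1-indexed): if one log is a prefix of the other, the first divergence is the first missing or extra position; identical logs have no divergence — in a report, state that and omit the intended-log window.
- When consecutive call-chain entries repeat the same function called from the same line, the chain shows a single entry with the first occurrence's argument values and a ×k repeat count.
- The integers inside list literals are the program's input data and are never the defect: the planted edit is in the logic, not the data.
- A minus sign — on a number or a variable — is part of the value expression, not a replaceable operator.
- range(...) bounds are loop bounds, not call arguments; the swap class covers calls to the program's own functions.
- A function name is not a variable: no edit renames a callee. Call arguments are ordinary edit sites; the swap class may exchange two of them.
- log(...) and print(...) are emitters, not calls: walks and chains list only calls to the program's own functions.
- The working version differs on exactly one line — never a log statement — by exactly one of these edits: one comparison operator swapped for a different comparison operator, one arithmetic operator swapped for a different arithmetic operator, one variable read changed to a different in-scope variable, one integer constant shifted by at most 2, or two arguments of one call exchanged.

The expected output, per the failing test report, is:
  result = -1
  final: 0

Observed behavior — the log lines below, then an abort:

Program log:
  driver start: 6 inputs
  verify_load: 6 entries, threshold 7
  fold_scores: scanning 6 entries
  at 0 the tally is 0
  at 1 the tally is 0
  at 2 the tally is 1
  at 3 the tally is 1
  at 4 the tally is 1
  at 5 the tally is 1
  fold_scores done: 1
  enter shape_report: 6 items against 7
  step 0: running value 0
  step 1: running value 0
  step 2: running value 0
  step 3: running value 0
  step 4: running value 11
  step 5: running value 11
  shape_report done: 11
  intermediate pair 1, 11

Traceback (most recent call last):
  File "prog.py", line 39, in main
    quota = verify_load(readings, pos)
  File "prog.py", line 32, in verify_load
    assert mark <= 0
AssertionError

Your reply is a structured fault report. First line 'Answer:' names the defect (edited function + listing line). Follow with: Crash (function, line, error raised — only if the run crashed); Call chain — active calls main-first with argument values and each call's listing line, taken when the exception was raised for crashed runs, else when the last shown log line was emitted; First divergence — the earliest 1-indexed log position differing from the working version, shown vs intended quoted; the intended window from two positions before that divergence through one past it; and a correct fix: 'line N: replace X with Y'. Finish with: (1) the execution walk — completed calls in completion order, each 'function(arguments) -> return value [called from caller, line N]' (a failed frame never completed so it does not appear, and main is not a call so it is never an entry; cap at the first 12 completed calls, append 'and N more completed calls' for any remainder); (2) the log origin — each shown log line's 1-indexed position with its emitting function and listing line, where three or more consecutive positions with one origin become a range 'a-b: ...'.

Answer: the defect is in verify_load at line 32.
Key observation: The faulty run's log stops after 19 lines; the working version's next line would be 'driver got 0'.
Crash: verify_load, line 32, AssertionError.
Call chain: main -> verify_load([1, 1, 4, 1, 11, 7], 7) (called at line 39).
First divergence: position 20 — after 19 matching lines the faulty run goes silent; intended next line 'driver got 0'.
Intended log window:
  18: shape_report done: 11
  19: intermediate pair 1, 11
  20: driver got 0
Execution walk:
  fold_scores([1, 1, 4, 1, 11, 7]) -> 1  [called from verify_load, line 29]
  shape_report([1, 1, 4, 1, 11, 7], 7) -> 11  [called from verify_load, line 30]
Log origin:
  1: logged in main at line 38
  2: logged in verify_load at line 28
  3: logged in fold_scores at line 2
  4-9: logged in fold_scores at line 7
  10: logged in fold_scores at line 8
  11: logged in shape_report at line 12
  12-17: logged in shape_report at line 17
  18: logged in shape_report at line 18
  19: logged in verify_load at line 31
A correct fix: line 32: replace `<=` with `>`.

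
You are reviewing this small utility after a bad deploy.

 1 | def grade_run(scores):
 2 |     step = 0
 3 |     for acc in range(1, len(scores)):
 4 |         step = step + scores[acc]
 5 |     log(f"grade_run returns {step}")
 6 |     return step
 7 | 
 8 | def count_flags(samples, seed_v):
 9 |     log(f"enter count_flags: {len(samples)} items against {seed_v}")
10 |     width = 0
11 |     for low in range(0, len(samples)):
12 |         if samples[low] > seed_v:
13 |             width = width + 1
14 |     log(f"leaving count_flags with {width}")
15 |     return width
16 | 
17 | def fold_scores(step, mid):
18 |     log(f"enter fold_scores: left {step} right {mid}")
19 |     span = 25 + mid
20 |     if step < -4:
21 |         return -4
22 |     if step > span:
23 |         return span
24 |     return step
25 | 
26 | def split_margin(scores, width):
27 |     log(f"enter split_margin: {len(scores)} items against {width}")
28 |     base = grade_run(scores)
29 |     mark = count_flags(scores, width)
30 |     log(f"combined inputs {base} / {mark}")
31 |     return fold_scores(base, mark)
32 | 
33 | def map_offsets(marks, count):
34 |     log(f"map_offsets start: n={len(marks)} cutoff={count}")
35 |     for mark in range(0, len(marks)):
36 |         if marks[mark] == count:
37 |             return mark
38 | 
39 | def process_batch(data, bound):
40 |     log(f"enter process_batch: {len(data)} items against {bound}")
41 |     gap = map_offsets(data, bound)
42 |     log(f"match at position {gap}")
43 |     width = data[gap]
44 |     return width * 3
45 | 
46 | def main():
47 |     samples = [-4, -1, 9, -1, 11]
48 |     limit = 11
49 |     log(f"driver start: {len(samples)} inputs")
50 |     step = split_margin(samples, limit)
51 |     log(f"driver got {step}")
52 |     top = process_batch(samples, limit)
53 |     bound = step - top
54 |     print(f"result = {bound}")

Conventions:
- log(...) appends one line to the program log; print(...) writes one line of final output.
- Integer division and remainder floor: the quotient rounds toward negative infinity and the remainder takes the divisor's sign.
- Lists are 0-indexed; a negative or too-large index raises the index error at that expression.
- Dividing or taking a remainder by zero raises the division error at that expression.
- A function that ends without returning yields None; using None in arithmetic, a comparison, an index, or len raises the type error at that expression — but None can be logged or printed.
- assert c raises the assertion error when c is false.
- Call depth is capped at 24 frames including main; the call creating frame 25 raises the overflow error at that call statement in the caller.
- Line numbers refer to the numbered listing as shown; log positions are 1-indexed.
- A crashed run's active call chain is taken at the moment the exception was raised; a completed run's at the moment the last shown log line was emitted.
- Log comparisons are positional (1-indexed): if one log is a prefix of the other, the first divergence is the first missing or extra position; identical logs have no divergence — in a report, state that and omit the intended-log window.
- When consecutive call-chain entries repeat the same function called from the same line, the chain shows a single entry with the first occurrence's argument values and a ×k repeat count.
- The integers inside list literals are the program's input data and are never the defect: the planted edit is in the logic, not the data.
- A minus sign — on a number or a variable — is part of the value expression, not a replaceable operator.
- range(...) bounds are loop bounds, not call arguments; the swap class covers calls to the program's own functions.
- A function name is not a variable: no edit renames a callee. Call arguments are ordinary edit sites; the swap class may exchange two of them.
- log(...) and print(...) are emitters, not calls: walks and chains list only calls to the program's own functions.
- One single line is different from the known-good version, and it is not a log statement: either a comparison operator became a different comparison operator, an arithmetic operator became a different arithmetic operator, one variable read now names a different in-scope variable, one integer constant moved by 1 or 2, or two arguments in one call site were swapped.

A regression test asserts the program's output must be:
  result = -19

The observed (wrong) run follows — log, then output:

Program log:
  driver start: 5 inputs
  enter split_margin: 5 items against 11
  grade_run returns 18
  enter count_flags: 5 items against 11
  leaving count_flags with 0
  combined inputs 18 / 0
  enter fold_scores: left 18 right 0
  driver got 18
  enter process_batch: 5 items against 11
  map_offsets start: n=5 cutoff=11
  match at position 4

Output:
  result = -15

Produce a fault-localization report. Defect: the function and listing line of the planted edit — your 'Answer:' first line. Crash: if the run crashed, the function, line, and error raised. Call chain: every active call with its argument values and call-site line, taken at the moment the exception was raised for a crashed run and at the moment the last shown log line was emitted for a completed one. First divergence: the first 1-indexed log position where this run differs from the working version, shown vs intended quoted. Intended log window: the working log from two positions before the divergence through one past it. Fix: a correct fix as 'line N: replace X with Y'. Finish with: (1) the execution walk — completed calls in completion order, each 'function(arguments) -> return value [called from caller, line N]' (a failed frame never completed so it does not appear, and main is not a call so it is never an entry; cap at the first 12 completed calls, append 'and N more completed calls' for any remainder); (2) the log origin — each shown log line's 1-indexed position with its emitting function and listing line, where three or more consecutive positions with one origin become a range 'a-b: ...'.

Answer: the defect is in grade_run at line 3.
Key fact: The log first diverges at position 3: the faulty run prints 'grade_run returns 18' where the working version prints 'grade_run returns 14'.
Call chain: main -> process_batch([-4, -1, 9, -1, 11], 11) (called at line 52).
First divergence: position 3 — shown 'grade_run returns 18', intended 'grade_run returns 14'.
Intended log window:
  1: driver start: 5 inputs
  2: enter split_margin: 5 items against 11
  3: grade_run returns 14
  4: enter count_flags: 5 items against 11
Execution walk:
  grade_run([-4, -1, 9, -1, 11]) -> 18  [called from split_margin, line 28]
  count_flags([-4, -1, 9, -1, 11], 11) -> 0  [called from split_margin, line 29]
  fold_scores(18, 0) -> 18  [called from split_margin, line 31]
  split_margin([-4, -1, 9, -1, 11], 11) -> 18  [called from main, line 50]
  map_offsets([-4, -1, 9, -1, 11], 11) -> 4  [called from process_batch, line 41]
  process_batch([-4, -1, 9, -1, 11], 11) -> 33  [called from main, line 52]
Log origins:
  1: logged in main at line 49
  2: logged in split_margin at line 27
  3: logged in grade_run at line 5
  4: logged in count_flags at line 9
  5: logged in count_flags at line 14
  6: logged in split_margin at line 30
  7: logged in fold_scores at line 18
  8: logged in main at line 51
  9: logged in process_batch at line 40
  10: logged in map_offsets at line 34
  11: logged in process_batch at line 42
A correct fix: line 3: replace `1` with `0`.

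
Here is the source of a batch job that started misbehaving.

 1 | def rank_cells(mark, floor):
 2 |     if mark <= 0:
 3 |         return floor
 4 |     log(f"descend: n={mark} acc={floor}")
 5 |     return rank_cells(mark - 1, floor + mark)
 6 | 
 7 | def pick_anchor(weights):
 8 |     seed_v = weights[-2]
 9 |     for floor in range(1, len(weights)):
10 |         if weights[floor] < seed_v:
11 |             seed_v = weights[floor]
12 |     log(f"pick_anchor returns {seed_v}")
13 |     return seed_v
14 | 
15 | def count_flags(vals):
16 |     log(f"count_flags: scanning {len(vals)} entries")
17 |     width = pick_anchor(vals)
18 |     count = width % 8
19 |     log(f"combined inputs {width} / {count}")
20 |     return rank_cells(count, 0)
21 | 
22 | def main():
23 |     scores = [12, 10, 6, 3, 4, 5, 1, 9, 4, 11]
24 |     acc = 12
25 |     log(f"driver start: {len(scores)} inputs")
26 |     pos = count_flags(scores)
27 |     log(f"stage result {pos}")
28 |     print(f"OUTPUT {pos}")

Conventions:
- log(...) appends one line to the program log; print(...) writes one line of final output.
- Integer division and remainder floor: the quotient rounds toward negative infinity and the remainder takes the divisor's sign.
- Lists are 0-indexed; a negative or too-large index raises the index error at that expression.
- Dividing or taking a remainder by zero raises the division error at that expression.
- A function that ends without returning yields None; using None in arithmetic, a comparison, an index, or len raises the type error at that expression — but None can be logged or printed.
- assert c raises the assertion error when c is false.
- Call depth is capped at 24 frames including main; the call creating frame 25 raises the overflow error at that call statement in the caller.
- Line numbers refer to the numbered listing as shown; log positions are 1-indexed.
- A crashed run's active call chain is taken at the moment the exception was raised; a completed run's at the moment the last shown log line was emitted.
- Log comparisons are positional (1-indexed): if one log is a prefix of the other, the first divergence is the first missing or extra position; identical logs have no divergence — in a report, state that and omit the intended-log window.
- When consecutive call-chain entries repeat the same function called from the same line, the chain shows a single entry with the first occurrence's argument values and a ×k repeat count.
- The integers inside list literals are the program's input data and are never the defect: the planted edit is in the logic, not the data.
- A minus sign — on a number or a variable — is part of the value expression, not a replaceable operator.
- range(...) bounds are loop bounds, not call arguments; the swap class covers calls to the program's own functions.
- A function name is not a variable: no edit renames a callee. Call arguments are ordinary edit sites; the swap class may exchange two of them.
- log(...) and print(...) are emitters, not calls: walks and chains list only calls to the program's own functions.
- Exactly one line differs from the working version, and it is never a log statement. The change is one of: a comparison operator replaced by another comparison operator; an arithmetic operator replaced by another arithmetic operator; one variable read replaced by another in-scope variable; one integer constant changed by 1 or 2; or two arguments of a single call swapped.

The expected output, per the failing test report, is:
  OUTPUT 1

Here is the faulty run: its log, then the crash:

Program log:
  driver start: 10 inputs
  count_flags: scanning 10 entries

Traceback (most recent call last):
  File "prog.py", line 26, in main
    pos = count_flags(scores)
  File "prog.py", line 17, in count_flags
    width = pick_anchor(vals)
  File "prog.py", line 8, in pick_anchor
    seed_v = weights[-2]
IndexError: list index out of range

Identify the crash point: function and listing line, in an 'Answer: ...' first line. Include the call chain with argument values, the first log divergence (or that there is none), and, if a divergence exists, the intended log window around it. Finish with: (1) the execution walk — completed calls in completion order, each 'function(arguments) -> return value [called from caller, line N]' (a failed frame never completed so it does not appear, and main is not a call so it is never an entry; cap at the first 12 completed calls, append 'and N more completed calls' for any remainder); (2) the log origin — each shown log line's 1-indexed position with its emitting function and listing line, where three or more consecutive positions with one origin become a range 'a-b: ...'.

Answer: the error was raised in pick_anchor, line 8.
The tell: The shown log is a 2-line prefix of the intended one, whose next entry is 'pick_anchor returns 1'.
Call chain: main -> count_flags([12, 10, 6, 3, 4, 5, 1, 9, 4, 11]) (called at line 26) -> pick_anchor([12, 10, 6, 3, 4, 5, 1, 9, 4, 11]) (called at line 17).
First divergence: position 3; the shown log stops at 2 lines while the working version next logs 'pick_anchor returns 1'.
Intended log window:
  1: driver start: 10 inputs
  2: count_flags: scanning 10 entries
  3: pick_anchor returns 1
  4: combined inputs 1 / 1
Execution walk:
  (no call completed)
Origin of each log line:
  1 — main, line 25
  2 — count_flags, line 16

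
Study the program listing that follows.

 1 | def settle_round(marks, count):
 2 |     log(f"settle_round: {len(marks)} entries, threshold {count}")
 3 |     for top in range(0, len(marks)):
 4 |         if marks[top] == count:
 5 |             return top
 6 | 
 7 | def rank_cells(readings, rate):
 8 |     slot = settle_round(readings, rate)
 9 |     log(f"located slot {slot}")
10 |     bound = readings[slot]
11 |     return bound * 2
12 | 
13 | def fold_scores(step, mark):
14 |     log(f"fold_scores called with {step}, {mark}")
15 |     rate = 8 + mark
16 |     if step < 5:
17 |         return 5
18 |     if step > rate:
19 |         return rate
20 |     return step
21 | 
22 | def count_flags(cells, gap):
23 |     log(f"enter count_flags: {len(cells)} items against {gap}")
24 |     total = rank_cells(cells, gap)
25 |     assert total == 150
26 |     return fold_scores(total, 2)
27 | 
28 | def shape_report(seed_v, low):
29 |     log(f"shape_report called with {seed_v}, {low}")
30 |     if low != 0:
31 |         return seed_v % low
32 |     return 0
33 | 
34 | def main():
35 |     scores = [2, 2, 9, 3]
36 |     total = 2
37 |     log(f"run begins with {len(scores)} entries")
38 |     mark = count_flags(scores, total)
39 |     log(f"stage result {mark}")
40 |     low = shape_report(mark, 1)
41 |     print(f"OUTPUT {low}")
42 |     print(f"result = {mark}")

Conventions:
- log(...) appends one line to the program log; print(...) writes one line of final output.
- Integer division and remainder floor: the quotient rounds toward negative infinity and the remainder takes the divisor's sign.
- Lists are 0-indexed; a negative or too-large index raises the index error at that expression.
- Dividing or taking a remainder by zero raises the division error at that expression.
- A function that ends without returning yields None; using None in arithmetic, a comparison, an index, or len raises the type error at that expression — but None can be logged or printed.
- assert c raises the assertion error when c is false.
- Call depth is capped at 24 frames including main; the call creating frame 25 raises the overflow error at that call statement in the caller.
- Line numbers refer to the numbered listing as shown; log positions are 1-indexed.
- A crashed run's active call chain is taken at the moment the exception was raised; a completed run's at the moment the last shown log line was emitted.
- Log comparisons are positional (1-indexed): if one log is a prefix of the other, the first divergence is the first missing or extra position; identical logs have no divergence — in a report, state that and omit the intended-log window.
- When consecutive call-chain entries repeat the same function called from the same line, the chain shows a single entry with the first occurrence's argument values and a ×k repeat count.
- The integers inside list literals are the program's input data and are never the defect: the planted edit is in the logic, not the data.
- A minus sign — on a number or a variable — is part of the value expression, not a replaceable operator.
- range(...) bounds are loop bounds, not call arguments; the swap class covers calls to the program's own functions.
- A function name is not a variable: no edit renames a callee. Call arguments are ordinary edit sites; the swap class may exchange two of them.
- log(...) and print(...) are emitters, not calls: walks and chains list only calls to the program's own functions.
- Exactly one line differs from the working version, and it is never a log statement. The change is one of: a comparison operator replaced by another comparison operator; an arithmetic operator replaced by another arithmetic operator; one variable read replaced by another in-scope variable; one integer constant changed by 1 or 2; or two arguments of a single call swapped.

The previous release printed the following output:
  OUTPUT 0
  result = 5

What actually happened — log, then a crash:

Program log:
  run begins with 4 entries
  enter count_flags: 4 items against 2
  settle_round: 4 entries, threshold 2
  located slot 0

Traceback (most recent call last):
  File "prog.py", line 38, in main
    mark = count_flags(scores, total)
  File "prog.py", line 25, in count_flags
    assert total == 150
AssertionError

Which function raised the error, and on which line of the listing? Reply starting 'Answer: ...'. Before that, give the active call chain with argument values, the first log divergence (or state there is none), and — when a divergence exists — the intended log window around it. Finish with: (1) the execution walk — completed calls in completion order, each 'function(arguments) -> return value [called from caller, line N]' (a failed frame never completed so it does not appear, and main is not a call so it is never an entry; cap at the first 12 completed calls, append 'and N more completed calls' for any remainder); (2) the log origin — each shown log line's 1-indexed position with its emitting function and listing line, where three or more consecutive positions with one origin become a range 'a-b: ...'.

Answer: the error was raised in count_flags, line 25.
The tell: The shown log is a 4-line prefix of the intended one, whose next entry is 'fold_scores called with 4, 2'.
Call chain: main -> count_flags([2, 2, 9, 3], 2) (called at line 38).
First divergence: position 5 — after 4 matching lines the faulty run goes silent; intended next line 'fold_scores called with 4, 2'.
Intended log window:
  3: settle_round: 4 entries, threshold 2
  4: located slot 0
  5: fold_scores called with 4, 2
  6: stage result 5
Execution walk:
  settle_round([2, 2, 9, 3], 2) -> 0  [called from rank_cells, line 8]
  rank_cells([2, 2, 9, 3], 2) -> 4  [called from count_flags, line 24]
Log origin:
  1 — main, line 37
  2 — count_flags, line 23
  3 — settle_round, line 2
  4 — rank_cells, line 9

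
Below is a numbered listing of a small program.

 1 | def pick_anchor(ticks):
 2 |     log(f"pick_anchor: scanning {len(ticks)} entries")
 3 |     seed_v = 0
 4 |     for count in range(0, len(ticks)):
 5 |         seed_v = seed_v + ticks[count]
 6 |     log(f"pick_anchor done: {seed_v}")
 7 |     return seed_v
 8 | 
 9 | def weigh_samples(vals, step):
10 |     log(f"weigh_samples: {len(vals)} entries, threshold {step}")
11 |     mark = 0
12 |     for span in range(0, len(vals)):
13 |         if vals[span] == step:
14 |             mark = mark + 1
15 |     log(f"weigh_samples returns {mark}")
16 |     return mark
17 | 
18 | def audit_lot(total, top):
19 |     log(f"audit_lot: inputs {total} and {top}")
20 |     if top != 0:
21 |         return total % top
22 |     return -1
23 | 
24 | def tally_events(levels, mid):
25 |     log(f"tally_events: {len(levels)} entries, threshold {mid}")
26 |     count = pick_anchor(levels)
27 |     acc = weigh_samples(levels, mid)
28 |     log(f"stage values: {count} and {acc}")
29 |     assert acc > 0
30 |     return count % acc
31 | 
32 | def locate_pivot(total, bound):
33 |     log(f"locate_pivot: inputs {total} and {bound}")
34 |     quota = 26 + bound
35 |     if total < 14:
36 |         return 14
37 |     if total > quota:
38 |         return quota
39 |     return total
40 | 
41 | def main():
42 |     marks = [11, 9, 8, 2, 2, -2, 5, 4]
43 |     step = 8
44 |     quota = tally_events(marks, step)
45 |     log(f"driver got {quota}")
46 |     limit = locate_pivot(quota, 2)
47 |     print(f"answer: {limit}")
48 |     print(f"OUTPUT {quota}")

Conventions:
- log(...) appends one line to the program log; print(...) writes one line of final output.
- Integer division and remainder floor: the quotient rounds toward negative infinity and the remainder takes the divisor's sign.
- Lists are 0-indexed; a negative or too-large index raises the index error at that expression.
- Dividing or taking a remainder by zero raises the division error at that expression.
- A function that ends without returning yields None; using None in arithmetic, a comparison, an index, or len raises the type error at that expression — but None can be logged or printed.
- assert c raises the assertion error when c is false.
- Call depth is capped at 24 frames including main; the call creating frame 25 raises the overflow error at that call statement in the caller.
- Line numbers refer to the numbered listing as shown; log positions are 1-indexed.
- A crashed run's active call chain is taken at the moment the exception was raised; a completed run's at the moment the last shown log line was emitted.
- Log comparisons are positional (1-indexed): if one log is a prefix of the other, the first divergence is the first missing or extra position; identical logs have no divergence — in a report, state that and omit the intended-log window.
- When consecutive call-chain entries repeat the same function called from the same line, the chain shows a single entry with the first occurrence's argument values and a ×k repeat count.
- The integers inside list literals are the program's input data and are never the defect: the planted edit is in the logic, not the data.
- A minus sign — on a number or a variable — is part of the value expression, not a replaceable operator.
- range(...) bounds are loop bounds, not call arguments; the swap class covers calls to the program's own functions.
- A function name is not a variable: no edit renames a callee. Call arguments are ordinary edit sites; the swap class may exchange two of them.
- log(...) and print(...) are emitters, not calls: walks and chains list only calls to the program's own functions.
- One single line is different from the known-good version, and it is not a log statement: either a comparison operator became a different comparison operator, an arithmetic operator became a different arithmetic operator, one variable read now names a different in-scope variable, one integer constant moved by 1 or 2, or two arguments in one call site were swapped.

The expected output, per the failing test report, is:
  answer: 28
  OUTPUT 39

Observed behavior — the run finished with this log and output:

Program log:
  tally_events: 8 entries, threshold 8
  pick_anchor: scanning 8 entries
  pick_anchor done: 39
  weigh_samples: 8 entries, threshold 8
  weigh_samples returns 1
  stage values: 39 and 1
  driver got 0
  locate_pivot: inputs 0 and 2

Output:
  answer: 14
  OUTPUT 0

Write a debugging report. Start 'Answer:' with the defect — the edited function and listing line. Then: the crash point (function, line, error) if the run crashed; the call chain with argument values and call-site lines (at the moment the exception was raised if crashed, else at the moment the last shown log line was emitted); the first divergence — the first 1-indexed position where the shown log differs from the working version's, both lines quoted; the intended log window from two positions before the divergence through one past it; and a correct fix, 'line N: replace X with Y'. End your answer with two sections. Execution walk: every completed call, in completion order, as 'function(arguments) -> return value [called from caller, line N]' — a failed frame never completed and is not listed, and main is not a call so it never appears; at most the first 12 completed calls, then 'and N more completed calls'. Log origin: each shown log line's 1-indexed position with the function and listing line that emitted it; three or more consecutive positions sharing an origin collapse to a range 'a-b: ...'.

Answer: the defect is in tally_events at line 30.
Key fact: The log first diverges at position 7: the faulty run prints 'driver got 0' where the working version prints 'driver got 39'.
Call chain: main -> locate_pivot(0, 2) (called at line 46).
First divergence: position 7; shown 'driver got 0' vs intended 'driver got 39'.
Intended log window:
  5: weigh_samples returns 1
  6: stage values: 39 and 1
  7: driver got 39
  8: locate_pivot: inputs 39 and 2
Execution walk:
  pick_anchor([11, 9, 8, 2, 2, -2, 5, 4]) -> 39  [called from tally_events, line 26]
  weigh_samples([11, 9, 8, 2, 2, -2, 5, 4], 8) -> 1  [called from tally_events, line 27]
  tally_events([11, 9, 8, 2, 2, -2, 5, 4], 8) -> 0  [called from main, line 44]
  locate_pivot(0, 2) -> 14  [called from main, line 46]
Log line origins:
  1: emitted by tally_events (line 25)
  2: emitted by pick_anchor (line 2)
  3: emitted by pick_anchor (line 6)
  4: emitted by weigh_samples (line 10)
  5: emitted by weigh_samples (line 15)
  6: emitted by tally_events (line 28)
  7: emitted by main (line 45)
  8: emitted by locate_pivot (line 33)
A correct fix: line 30: replace `%` with `//`.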